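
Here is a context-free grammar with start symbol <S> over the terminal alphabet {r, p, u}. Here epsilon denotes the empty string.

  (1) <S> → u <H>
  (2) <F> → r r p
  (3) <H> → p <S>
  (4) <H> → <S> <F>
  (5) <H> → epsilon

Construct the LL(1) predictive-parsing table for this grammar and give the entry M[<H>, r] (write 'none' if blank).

<H> → epsilon

FIRST(<S>) = {u}
FIRST(<F>) = {r}
FIRST(<H>) = {epsilon, p, u}  (via <S> <F>)
FOLLOW(<S>) includes $ since <S> is the start symbol.
FOLLOW(<S>): in <H>→p <S>, the suffix after <S> is empty, so FOLLOW(<S>) ⊇ FOLLOW(<H>) = {$, r}; in <H>→<S> <F>, <S> is followed by <F> with FIRST {r}. Thus FOLLOW(<S>) = {$, r}.
FOLLOW(<H>): in <S>→u <H>, the suffix after <H> is empty, so FOLLOW(<H>) ⊇ FOLLOW(<S>) = {$, r}. Thus FOLLOW(<H>) = {$, r}.
For <H> → p <S>: FIRST(p <S>) = {p}, so it goes in M[<H>, t] for t ∈ {p}.
For <H> → <S> <F>: FIRST(<S> <F>) = {u}, so it goes in M[<H>, t] for t ∈ {u}.
For <H> → epsilon: FIRST(epsilon) = {epsilon}, so it goes in M[<H>, t] for t ∈ {}; since epsilon ∈ FIRST, also for every t ∈ FOLLOW(<H>) = {$, r}.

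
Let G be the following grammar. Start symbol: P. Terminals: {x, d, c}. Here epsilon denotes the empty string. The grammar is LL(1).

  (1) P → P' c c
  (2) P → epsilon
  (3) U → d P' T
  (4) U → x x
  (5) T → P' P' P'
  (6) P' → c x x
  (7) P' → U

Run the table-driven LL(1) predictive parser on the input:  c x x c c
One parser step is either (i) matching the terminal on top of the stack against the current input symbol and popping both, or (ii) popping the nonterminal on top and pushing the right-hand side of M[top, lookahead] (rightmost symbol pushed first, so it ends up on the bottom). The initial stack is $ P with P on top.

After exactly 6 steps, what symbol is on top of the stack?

c

     Stack        Input        Action
  1  $ P          c x x c c $  expand P → P' c c
  2  $ c c P'     c x x c c $  expand P' → c x x
  3  $ c c x x c  c x x c c $  match c
  4  $ c c x x    x x c c $    match x
  5  $ c c x      x c c $      match x
  6  $ c c        c c $        match c
Stack after step 6: $ c (top = c).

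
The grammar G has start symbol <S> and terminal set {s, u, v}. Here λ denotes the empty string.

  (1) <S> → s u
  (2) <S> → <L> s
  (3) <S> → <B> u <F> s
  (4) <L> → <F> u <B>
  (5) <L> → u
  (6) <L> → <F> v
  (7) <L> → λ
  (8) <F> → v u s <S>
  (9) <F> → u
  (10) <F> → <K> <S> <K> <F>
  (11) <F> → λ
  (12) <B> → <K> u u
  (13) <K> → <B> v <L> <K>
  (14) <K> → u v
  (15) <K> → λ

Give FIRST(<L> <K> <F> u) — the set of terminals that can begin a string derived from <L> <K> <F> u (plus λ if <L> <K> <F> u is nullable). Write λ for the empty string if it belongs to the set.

{s, u, v}

FIRST(<S>) = {s, u, v}  (via <L> s, <B> u <F> s)
FIRST(<L>) = {λ, s, u, v}  (via <F> u <B>, <F> v)
FIRST(<F>) = {λ, s, u, v}  (via <K> <S> <K> <F>)
FIRST(<B>) = {u}  (via <K> u u)
FIRST(<K>) = {λ, u}  (via <B> v <L> <K>)
FIRST(<L> <K> <F> u): take FIRST of each symbol in turn, carrying on past any symbol whose FIRST contains λ; result {s, u, v}.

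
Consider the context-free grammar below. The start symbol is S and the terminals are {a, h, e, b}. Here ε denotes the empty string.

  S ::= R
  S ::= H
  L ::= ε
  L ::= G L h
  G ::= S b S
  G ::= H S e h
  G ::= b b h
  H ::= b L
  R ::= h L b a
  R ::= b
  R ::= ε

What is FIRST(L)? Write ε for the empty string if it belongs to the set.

{ε, b, h}

FIRST(H) = {b}
FIRST(R) = {ε, b, h}
FIRST(S) = {ε, b, h}  (via R, H)
FIRST(G) = {b, h}  (via S b S, H S e h)
FIRST(L) = {ε, b, h}  (via G L h)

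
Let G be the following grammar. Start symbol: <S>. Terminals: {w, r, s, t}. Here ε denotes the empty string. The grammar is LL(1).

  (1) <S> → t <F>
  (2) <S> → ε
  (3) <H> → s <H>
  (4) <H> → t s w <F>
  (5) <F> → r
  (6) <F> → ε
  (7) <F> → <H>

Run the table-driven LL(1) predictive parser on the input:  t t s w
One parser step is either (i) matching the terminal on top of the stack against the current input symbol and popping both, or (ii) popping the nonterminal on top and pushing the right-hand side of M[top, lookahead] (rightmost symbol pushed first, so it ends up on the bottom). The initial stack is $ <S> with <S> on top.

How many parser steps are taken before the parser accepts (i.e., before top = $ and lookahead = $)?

8

step 1: stack=$ <S>  input=t t s w $  — expand <S> → t <F>
step 2: stack=$ <F> t  input=t t s w $  — match t
step 3: stack=$ <F>  input=t s w $  — expand <F> → <H>
step 4: stack=$ <H>  input=t s w $  — expand <H> → t s w <F>
step 5: stack=$ <F> w s t  input=t s w $  — match t
step 6: stack=$ <F> w s  input=s w $  — match s
step 7: stack=$ <F> w  input=w $  — match w
step 8: stack=$ <F>  input=$  — expand <F> → ε
Accept reached after 8 steps.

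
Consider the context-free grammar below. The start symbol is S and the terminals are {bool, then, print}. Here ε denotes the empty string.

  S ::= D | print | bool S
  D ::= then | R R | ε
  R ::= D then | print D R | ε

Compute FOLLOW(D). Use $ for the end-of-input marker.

FIRST(S) = {ε, bool, print, then}  (via D)
FIRST(D) = {ε, print, then}  (via R R)
FIRST(R) = {ε, print, then}  (via D then)
FOLLOW(S) includes $ since S is the start symbol.
FOLLOW(S): in S::=bool S, the suffix after S is empty (adds nothing new). Thus FOLLOW(S) = {$}.
FOLLOW(D): in S::=D, the suffix after D is empty, so FOLLOW(D) ⊇ FOLLOW(S) = {$}; in R::=D then, D is followed by then with FIRST {then}; in R::=print D R, D is followed by R with FIRST {ε, print, then}; in R::=print D R, the suffix after D is nullable, so FOLLOW(D) ⊇ FOLLOW(R) = {$, print, then}. Thus FOLLOW(D) = {$, print, then}.
FOLLOW(R): in D::=R R (occurrence 1), R is followed by R with FIRST {ε, print, then}; in D::=R R (occurrence 1), the suffix after R is nullable, so FOLLOW(R) ⊇ FOLLOW(D) = {$, print, then}; in D::=R R (occurrence 2), the suffix after R is empty, so FOLLOW(R) ⊇ FOLLOW(D) = {$, print, then}; in R::=print D R, the suffix after R is empty (adds nothing new). Thus FOLLOW(R) = {$, print, then}.

{$, print, then}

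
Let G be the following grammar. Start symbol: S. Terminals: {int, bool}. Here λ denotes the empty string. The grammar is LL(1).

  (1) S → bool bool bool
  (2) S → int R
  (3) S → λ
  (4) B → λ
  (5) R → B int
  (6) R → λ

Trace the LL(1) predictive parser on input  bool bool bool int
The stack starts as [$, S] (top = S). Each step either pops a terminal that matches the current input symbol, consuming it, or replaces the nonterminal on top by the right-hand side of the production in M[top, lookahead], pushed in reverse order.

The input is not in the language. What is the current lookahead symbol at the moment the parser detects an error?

int

step 1: stack=$ S  input=bool bool bool int $  — expand S → bool bool bool
step 2: stack=$ bool bool bool  input=bool bool bool int $  — match bool
step 3: stack=$ bool bool  input=bool bool int $  — match bool
step 4: stack=$ bool  input=bool int $  — match bool
step 5: stack=$  input=int $  — error: stack empty but input remains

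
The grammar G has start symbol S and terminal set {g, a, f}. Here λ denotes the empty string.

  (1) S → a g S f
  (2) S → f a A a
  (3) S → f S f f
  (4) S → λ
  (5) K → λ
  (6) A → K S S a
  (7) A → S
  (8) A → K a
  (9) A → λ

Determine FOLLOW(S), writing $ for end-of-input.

{$, a, f}

FIRST(S) = {λ, a, f}
FIRST(K) = {λ}
FIRST(A) = {λ, a, f}  (via K S S a, S, K a)
FOLLOW(S) includes $ since S is the start symbol.
FOLLOW(K): in A→K S S a, K is followed by S S a with FIRST {a, f}; in A→K a, K is followed by a with FIRST {a}. Thus FOLLOW(K) = {a, f}.
FOLLOW(A): in S→f a A a, A is followed by a with FIRST {a}. Thus FOLLOW(A) = {a}.
FOLLOW(S): in S→a g S f, S is followed by f with FIRST {f}; in S→f S f f, S is followed by f f with FIRST {f}; in A→K S S a (occurrence 1), S is followed by S a with FIRST {a, f}; in A→K S S a (occurrence 2), S is followed by a with FIRST {a}; in A→S, the suffix after S is empty, so FOLLOW(S) ⊇ FOLLOW(A) = {a}. Thus FOLLOW(S) = {$, a, f}.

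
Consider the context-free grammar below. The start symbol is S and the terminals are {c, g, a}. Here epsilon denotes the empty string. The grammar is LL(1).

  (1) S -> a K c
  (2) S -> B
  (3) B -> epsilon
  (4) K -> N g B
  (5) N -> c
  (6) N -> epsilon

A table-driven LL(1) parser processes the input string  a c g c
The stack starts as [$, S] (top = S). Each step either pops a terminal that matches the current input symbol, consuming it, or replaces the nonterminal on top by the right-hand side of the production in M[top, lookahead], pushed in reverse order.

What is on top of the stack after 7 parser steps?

c

     Stack      Input      Action
  1  $ S        a c g c $  expand S -> a K c
  2  $ c K a    a c g c $  match a
  3  $ c K      c g c $    expand K -> N g B
  4  $ c B g N  c g c $    expand N -> c
  5  $ c B g c  c g c $    match c
  6  $ c B g    g c $      match g
  7  $ c B      c $        expand B -> epsilon
Stack after step 7: $ c (top = c).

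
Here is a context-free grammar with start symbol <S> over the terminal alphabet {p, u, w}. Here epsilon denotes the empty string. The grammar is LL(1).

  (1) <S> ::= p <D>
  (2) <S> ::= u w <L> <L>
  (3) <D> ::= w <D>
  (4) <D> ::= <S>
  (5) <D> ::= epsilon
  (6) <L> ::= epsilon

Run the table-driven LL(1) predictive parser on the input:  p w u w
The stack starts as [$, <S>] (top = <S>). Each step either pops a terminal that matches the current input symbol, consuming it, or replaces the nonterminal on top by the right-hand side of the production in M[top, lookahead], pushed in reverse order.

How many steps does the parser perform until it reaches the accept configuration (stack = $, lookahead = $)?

10

      Stack          Input      Action
   1  $ <S>          p w u w $  expand <S> ::= p <D>
   2  $ <D> p        p w u w $  match p
   3  $ <D>          w u w $    expand <D> ::= w <D>
   4  $ <D> w        w u w $    match w
   5  $ <D>          u w $      expand <D> ::= <S>
   6  $ <S>          u w $      expand <S> ::= u w <L> <L>
   7  $ <L> <L> w u  u w $      match u
   8  $ <L> <L> w    w $        match w
   9  $ <L> <L>      $          expand <L> ::= epsilon
  10  $ <L>          $          expand <L> ::= epsilon
Accept reached after 10 steps.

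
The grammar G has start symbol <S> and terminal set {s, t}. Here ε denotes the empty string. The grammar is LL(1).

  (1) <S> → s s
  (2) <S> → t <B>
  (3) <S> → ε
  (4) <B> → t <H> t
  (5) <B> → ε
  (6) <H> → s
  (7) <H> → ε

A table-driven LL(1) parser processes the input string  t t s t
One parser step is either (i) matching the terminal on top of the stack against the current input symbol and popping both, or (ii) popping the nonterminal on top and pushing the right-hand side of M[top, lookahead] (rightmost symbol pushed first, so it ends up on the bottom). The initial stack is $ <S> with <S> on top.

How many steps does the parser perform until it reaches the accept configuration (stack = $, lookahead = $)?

step 1: stack=$ <S>  input=t t s t $  — expand <S> → t <B>
step 2: stack=$ <B> t  input=t t s t $  — match t
step 3: stack=$ <B>  input=t s t $  — expand <B> → t <H> t
step 4: stack=$ t <H> t  input=t s t $  — match t
step 5: stack=$ t <H>  input=s t $  — expand <H> → s
step 6: stack=$ t s  input=s t $  — match s
step 7: stack=$ t  input=t $  — match t
Accept reached after 7 steps.

7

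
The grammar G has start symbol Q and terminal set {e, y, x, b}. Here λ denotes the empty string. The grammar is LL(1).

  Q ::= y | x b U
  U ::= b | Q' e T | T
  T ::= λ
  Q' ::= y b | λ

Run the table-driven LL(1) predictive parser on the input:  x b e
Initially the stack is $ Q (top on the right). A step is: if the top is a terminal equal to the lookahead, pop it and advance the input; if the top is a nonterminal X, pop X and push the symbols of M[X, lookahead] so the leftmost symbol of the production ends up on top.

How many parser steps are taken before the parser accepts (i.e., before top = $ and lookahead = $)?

     Stack     Input    Action
  1  $ Q       x b e $  expand Q ::= x b U
  2  $ U b x   x b e $  match x
  3  $ U b     b e $    match b
  4  $ U       e $      expand U ::= Q' e T
  5  $ T e Q'  e $      expand Q' ::= λ
  6  $ T e     e $      match e
  7  $ T       $        expand T ::= λ
Accept reached after 7 steps.

7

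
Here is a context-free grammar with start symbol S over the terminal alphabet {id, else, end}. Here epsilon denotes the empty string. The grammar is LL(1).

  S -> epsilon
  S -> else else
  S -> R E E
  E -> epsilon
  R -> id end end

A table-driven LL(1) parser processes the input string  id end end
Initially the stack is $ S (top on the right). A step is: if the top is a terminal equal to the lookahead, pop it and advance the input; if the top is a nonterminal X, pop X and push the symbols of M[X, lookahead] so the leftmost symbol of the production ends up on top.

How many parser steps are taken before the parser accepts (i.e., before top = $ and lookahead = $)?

7

     Stack             Input         Action
  1  $ S               id end end $  expand S -> R E E
  2  $ E E R           id end end $  expand R -> id end end
  3  $ E E end end id  id end end $  match id
  4  $ E E end end     end end $     match end
  5  $ E E end         end $         match end
  6  $ E E             $             expand E -> epsilon
  7  $ E               $             expand E -> epsilon
Accept reached after 7 steps.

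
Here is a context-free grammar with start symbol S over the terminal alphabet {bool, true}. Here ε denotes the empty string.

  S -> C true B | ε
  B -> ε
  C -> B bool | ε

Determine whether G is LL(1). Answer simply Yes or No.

FIRST(S) = {ε, bool, true}
FIRST(B) = {ε}
FIRST(C) = {ε, bool}
FOLLOW(S) = {$}
FOLLOW(B) = {$, bool}
FOLLOW(C) = {true}
Each cell of M receives at most one production.

Yes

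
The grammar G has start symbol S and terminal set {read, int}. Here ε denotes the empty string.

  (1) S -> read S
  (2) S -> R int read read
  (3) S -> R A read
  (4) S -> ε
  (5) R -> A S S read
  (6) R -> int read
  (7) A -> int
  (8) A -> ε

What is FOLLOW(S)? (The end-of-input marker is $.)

{$, int, read}

FIRST(A): from A->int we get {int}; from A->ε we get {ε}. So FIRST(A) = {ε, int}.
FIRST(S): from S->read S we get {read}; from S->R int read read we get {int, read}; from S->R A read we get {int, read}; from S->ε we get {ε}. So FIRST(S) = {ε, int, read}.
FIRST(R): from R->A S S read we get {int, read}; from R->int read we get {int}. So FIRST(R) = {int, read}.
FOLLOW(S) includes $ since S is the start symbol.
FOLLOW(S): in S->read S, the suffix after S is empty (adds nothing new); in R->A S S read (occurrence 1), S is followed by S read with FIRST {int, read}; in R->A S S read (occurrence 2), S is followed by read with FIRST {read}. Thus FOLLOW(S) = {$, int, read}.
FOLLOW(R): in S->R int read read, R is followed by int read read with FIRST {int}; in S->R A read, R is followed by A read with FIRST {int, read}. Thus FOLLOW(R) = {int, read}.
FOLLOW(A): in S->R A read, A is followed by read with FIRST {read}; in R->A S S read, A is followed by S S read with FIRST {int, read}. Thus FOLLOW(A) = {int, read}.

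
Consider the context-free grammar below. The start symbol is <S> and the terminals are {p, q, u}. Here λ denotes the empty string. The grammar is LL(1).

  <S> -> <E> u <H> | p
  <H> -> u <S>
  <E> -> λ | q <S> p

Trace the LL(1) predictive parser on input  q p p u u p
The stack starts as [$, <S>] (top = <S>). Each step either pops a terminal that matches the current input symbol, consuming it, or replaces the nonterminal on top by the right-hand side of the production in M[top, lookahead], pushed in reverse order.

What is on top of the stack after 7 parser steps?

<H>

     Stack            Input          Action
  1  $ <S>            q p p u u p $  expand <S> -> <E> u <H>
  2  $ <H> u <E>      q p p u u p $  expand <E> -> q <S> p
  3  $ <H> u p <S> q  q p p u u p $  match q
  4  $ <H> u p <S>    p p u u p $    expand <S> -> p
  5  $ <H> u p p      p p u u p $    match p
  6  $ <H> u p        p u u p $      match p
  7  $ <H> u          u u p $        match u
Stack after step 7: $ <H> (top = <H>).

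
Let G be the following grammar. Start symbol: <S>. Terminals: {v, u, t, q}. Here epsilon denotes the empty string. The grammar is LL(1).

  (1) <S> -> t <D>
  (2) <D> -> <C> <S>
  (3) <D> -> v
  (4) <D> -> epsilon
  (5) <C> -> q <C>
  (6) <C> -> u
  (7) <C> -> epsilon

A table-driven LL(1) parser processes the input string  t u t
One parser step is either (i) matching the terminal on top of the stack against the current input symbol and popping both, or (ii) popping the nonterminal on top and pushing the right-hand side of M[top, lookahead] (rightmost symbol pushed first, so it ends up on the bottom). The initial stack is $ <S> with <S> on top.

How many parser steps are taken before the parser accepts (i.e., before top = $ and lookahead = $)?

     Stack      Input    Action
  1  $ <S>      t u t $  expand <S> -> t <D>
  2  $ <D> t    t u t $  match t
  3  $ <D>      u t $    expand <D> -> <C> <S>
  4  $ <S> <C>  u t $    expand <C> -> u
  5  $ <S> u    u t $    match u
  6  $ <S>      t $      expand <S> -> t <D>
  7  $ <D> t    t $      match t
  8  $ <D>      $        expand <D> -> epsilon
Accept reached after 8 steps.

8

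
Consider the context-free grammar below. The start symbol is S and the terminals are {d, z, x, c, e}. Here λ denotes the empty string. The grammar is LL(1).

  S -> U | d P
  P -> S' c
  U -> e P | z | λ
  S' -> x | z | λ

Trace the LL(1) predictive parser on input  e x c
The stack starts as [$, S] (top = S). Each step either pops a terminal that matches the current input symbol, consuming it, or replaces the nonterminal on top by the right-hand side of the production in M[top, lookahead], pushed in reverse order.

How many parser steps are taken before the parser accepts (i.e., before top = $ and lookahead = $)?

7

step 1: stack=$ S  input=e x c $  — expand S -> U
step 2: stack=$ U  input=e x c $  — expand U -> e P
step 3: stack=$ P e  input=e x c $  — match e
step 4: stack=$ P  input=x c $  — expand P -> S' c
step 5: stack=$ c S'  input=x c $  — expand S' -> x
step 6: stack=$ c x  input=x c $  — match x
step 7: stack=$ c  input=c $  — match c
Accept reached after 7 steps.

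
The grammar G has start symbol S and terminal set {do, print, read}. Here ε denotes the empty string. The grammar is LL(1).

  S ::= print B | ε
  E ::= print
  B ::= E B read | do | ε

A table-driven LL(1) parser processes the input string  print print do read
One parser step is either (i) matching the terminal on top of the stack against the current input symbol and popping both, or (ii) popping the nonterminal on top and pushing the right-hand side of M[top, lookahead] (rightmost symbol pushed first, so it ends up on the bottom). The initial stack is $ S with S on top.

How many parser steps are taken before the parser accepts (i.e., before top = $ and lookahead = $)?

8

     Stack           Input                  Action
  1  $ S             print print do read $  expand S ::= print B
  2  $ B print       print print do read $  match print
  3  $ B             print do read $        expand B ::= E B read
  4  $ read B E      print do read $        expand E ::= print
  5  $ read B print  print do read $        match print
  6  $ read B        do read $              expand B ::= do
  7  $ read do       do read $              match do
  8  $ read          read $                 match read
Accept reached after 8 steps.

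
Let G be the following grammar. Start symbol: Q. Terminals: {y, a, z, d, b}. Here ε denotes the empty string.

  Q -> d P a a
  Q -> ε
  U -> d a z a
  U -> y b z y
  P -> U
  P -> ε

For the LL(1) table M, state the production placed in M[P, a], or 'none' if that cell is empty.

P -> ε

FIRST(Q): from Q->d P a a we get {d}; from Q->ε we get {ε}. So FIRST(Q) = {ε, d}.
FIRST(U): from U->d a z a we get {d}; from U->y b z y we get {y}. So FIRST(U) = {d, y}.
FIRST(P): from P->U we get {d, y}; from P->ε we get {ε}. So FIRST(P) = {ε, d, y}.
FOLLOW(Q) includes $ since Q is the start symbol.
FOLLOW(P): in Q->d P a a, P is followed by a a with FIRST {a}. Thus FOLLOW(P) = {a}.
For P -> U: FIRST(U) = {d, y}, so it goes in M[P, t] for t ∈ {d, y}.
For P -> ε: FIRST(ε) = {ε}, so it goes in M[P, t] for t ∈ {}; since ε ∈ FIRST, also for every t ∈ FOLLOW(P) = {a}.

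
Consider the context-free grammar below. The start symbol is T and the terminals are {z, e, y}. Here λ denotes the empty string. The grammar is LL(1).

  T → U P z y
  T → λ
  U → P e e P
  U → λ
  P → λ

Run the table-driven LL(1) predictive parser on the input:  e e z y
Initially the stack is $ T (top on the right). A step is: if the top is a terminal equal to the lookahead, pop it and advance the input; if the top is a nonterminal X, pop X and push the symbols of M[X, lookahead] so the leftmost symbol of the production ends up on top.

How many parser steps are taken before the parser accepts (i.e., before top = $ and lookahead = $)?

9

step 1: stack=$ T  input=e e z y $  — expand T → U P z y
step 2: stack=$ y z P U  input=e e z y $  — expand U → P e e P
step 3: stack=$ y z P P e e P  input=e e z y $  — expand P → λ
step 4: stack=$ y z P P e e  input=e e z y $  — match e
step 5: stack=$ y z P P e  input=e z y $  — match e
step 6: stack=$ y z P P  input=z y $  — expand P → λ
step 7: stack=$ y z P  input=z y $  — expand P → λ
step 8: stack=$ y z  input=z y $  — match z
step 9: stack=$ y  input=y $  — match y
Accept reached after 9 steps.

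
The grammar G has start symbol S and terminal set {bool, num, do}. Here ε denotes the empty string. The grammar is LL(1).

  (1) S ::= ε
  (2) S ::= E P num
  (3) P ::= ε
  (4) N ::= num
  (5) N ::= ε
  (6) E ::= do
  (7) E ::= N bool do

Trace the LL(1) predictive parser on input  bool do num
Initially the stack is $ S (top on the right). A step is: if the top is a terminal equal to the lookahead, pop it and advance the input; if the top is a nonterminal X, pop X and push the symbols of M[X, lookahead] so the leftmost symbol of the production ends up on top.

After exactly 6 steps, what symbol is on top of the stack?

step 1: stack=$ S  input=bool do num $  — expand S ::= E P num
step 2: stack=$ num P E  input=bool do num $  — expand E ::= N bool do
step 3: stack=$ num P do bool N  input=bool do num $  — expand N ::= ε
step 4: stack=$ num P do bool  input=bool do num $  — match bool
step 5: stack=$ num P do  input=do num $  — match do
step 6: stack=$ num P  input=num $  — expand P ::= ε
Stack after step 6: $ num (top = num).

num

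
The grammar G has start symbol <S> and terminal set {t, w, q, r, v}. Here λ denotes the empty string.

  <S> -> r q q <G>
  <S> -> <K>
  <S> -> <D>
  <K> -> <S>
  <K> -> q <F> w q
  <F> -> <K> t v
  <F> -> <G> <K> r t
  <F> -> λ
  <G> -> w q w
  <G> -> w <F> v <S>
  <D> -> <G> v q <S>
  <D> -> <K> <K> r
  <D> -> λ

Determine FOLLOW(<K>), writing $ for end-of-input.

FIRST(<G>): from <G>->w q w we get {w}; from <G>->w <F> v <S> we get {w}. So FIRST(<G>) = {w}.
FIRST(<S>): from <S>->r q q <G> we get {r}; from <S>-><K> we get {λ, q, r, w}; from <S>-><D> we get {λ, q, r, w}. So FIRST(<S>) = {λ, q, r, w}.
FIRST(<K>): from <K>-><S> we get {λ, q, r, w}; from <K>->q <F> w q we get {q}. So FIRST(<K>) = {λ, q, r, w}.
FIRST(<F>): from <F>-><K> t v we get {q, r, t, w}; from <F>-><G> <K> r t we get {w}; from <F>->λ we get {λ}. So FIRST(<F>) = {λ, q, r, t, w}.
FIRST(<D>): from <D>-><G> v q <S> we get {w}; from <D>-><K> <K> r we get {q, r, w}; from <D>->λ we get {λ}. So FIRST(<D>) = {λ, q, r, w}.
FOLLOW(<S>) includes $ since <S> is the start symbol.
FOLLOW(<F>): in <K>->q <F> w q, <F> is followed by w q with FIRST {w}; in <G>->w <F> v <S>, <F> is followed by v <S> with FIRST {v}. Thus FOLLOW(<F>) = {v, w}.
FOLLOW(<S>): in <K>-><S>, the suffix after <S> is empty, so FOLLOW(<S>) ⊇ FOLLOW(<K>) = {$, q, r, t, v, w}; in <G>->w <F> v <S>, the suffix after <S> is empty, so FOLLOW(<S>) ⊇ FOLLOW(<G>) = {$, q, r, t, v, w}; in <D>-><G> v q <S>, the suffix after <S> is empty, so FOLLOW(<S>) ⊇ FOLLOW(<D>) = {$, q, r, t, v, w}. Thus FOLLOW(<S>) = {$, q, r, t, v, w}.
FOLLOW(<K>): in <S>-><K>, the suffix after <K> is empty, so FOLLOW(<K>) ⊇ FOLLOW(<S>) = {$, q, r, t, v, w}; in <F>-><K> t v, <K> is followed by t v with FIRST {t}; in <F>-><G> <K> r t, <K> is followed by r t with FIRST {r}; in <D>-><K> <K> r (occurrence 1), <K> is followed by <K> r with FIRST {q, r, w}; in <D>-><K> <K> r (occurrence 2), <K> is followed by r with FIRST {r}. Thus FOLLOW(<K>) = {$, q, r, t, v, w}.
FOLLOW(<G>): in <S>->r q q <G>, the suffix after <G> is empty, so FOLLOW(<G>) ⊇ FOLLOW(<S>) = {$, q, r, t, v, w}; in <F>-><G> <K> r t, <G> is followed by <K> r t with FIRST {q, r, w}; in <D>-><G> v q <S>, <G> is followed by v q <S> with FIRST {v}. Thus FOLLOW(<G>) = {$, q, r, t, v, w}.
FOLLOW(<D>): in <S>-><D>, the suffix after <D> is empty, so FOLLOW(<D>) ⊇ FOLLOW(<S>) = {$, q, r, t, v, w}. Thus FOLLOW(<D>) = {$, q, r, t, v, w}.

{$, q, r, t, v, w}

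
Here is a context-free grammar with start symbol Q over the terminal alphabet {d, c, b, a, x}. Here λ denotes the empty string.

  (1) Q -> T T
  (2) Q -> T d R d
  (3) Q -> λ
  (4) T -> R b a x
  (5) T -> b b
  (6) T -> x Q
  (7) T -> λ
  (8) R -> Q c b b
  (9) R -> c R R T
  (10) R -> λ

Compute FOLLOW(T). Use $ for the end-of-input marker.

{$, b, c, d, x}

FIRST(Q) = {λ, b, c, d, x}  (via T T, T d R d)
FIRST(R) = {λ, b, c, d, x}  (via Q c b b)
FIRST(T) = {λ, b, c, d, x}  (via R b a x)
FOLLOW(Q) includes $ since Q is the start symbol.
FOLLOW(R): in Q->T d R d, R is followed by d with FIRST {d}; in T->R b a x, R is followed by b a x with FIRST {b}; in R->c R R T (occurrence 1), R is followed by R T with FIRST {λ, b, c, d, x}; in R->c R R T (occurrence 1), the suffix after R is nullable (adds nothing new); in R->c R R T (occurrence 2), R is followed by T with FIRST {λ, b, c, d, x}; in R->c R R T (occurrence 2), the suffix after R is nullable (adds nothing new). Thus FOLLOW(R) = {b, c, d, x}.
FOLLOW(Q): in T->x Q, the suffix after Q is empty, so FOLLOW(Q) ⊇ FOLLOW(T) = {$, b, c, d, x}; in R->Q c b b, Q is followed by c b b with FIRST {c}. Thus FOLLOW(Q) = {$, b, c, d, x}.
FOLLOW(T): in Q->T T (occurrence 1), T is followed by T with FIRST {λ, b, c, d, x}; in Q->T T (occurrence 1), the suffix after T is nullable, so FOLLOW(T) ⊇ FOLLOW(Q) = {$, b, c, d, x}; in Q->T T (occurrence 2), the suffix after T is empty, so FOLLOW(T) ⊇ FOLLOW(Q) = {$, b, c, d, x}; in Q->T d R d, T is followed by d R d with FIRST {d}; in R->c R R T, the suffix after T is empty, so FOLLOW(T) ⊇ FOLLOW(R) = {b, c, d, x}. Thus FOLLOW(T) = {$, b, c, d, x}.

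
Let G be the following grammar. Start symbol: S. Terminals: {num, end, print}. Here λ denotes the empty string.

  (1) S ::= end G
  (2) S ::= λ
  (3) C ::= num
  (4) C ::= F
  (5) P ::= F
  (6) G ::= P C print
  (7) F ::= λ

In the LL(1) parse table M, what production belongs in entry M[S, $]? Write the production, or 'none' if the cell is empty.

S ::= λ

FIRST(S) = {λ, end}
FIRST(F) = {λ}
FIRST(C) = {λ, num}  (via F)
FIRST(P) = {λ}  (via F)
FIRST(G) = {num, print}  (via P C print)
FOLLOW(S) includes $ since S is the start symbol.
FOLLOW(S): S appears on no right-hand side. Thus FOLLOW(S) = {$}.
For S ::= end G: FIRST(end G) = {end}, so it goes in M[S, t] for t ∈ {end}.
For S ::= λ: FIRST(λ) = {λ}, so it goes in M[S, t] for t ∈ {}; since λ ∈ FIRST, also for every t ∈ FOLLOW(S) = {$}.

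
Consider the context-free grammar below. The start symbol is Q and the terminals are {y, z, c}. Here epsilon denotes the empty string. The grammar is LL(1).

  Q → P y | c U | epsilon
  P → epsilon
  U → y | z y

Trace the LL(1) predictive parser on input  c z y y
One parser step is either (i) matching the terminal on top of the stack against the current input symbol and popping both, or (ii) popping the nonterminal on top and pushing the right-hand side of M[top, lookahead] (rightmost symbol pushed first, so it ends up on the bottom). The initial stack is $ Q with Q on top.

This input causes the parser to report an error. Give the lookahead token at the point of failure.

step 1: stack=$ Q  input=c z y y $  — expand Q → c U
step 2: stack=$ U c  input=c z y y $  — match c
step 3: stack=$ U  input=z y y $  — expand U → z y
step 4: stack=$ y z  input=z y y $  — match z
step 5: stack=$ y  input=y y $  — match y
step 6: stack=$  input=y $  — error: stack empty but input remains

y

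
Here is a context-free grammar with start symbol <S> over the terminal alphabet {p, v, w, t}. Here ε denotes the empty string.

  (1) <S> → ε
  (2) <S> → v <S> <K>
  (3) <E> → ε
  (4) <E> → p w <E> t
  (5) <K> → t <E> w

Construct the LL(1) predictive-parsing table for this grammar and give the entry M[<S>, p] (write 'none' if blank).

none

FIRST(<S>) = {ε, v}
FIRST(<E>) = {ε, p}
FIRST(<K>) = {t}
FOLLOW(<S>) includes $ since <S> is the start symbol.
FOLLOW(<S>): in <S>→v <S> <K>, <S> is followed by <K> with FIRST {t}. Thus FOLLOW(<S>) = {$, t}.
For <S> → ε: FIRST(ε) = {ε}, so it goes in M[<S>, t] for t ∈ {}; since ε ∈ FIRST, also for every t ∈ FOLLOW(<S>) = {$, t}.
For <S> → v <S> <K>: FIRST(v <S> <K>) = {v}, so it goes in M[<S>, t] for t ∈ {v}.
None of these place a production in M[<S>, p].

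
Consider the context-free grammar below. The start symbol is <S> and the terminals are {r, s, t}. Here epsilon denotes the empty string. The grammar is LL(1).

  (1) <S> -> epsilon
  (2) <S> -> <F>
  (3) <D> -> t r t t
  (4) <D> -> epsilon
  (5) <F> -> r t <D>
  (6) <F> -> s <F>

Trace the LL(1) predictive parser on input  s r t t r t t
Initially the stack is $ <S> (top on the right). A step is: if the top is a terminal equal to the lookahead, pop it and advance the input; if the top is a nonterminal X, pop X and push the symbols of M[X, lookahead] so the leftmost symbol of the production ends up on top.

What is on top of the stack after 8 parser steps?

     Stack      Input            Action
  1  $ <S>      s r t t r t t $  expand <S> -> <F>
  2  $ <F>      s r t t r t t $  expand <F> -> s <F>
  3  $ <F> s    s r t t r t t $  match s
  4  $ <F>      r t t r t t $    expand <F> -> r t <D>
  5  $ <D> t r  r t t r t t $    match r
  6  $ <D> t    t t r t t $      match t
  7  $ <D>      t r t t $        expand <D> -> t r t t
  8  $ t t r t  t r t t $        match t
Stack after step 8: $ t t r (top = r).

r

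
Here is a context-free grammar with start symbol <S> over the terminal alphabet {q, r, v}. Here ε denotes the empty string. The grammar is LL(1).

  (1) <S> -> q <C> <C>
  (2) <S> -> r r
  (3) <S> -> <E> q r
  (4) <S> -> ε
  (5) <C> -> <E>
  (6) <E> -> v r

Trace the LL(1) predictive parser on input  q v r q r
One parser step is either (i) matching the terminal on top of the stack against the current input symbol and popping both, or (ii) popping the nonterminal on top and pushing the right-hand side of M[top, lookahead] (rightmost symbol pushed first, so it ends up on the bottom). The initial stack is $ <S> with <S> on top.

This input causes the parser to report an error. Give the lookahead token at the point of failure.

     Stack        Input        Action
  1  $ <S>        q v r q r $  expand <S> -> q <C> <C>
  2  $ <C> <C> q  q v r q r $  match q
  3  $ <C> <C>    v r q r $    expand <C> -> <E>
  4  $ <C> <E>    v r q r $    expand <E> -> v r
  5  $ <C> r v    v r q r $    match v
  6  $ <C> r      r q r $      match r
  7  $ <C>        q r $        error: M[<C>, q] is empty

q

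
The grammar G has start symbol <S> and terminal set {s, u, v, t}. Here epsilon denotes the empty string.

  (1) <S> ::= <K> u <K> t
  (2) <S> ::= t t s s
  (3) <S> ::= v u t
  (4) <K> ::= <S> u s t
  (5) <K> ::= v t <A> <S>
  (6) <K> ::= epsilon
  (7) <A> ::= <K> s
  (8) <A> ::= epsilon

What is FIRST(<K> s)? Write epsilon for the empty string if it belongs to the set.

FIRST(<S>): from <S>::=<K> u <K> t we get {t, u, v}; from <S>::=t t s s we get {t}; from <S>::=v u t we get {v}. So FIRST(<S>) = {t, u, v}.
FIRST(<K>): from <K>::=<S> u s t we get {t, u, v}; from <K>::=v t <A> <S> we get {v}; from <K>::=epsilon we get {epsilon}. So FIRST(<K>) = {epsilon, t, u, v}.
FIRST(<A>): from <A>::=<K> s we get {s, t, u, v}; from <A>::=epsilon we get {epsilon}. So FIRST(<A>) = {epsilon, s, t, u, v}.
FIRST(<K> s): take FIRST of each symbol in turn, carrying on past any symbol whose FIRST contains epsilon; result {s, t, u, v}.

{s, t, u, v}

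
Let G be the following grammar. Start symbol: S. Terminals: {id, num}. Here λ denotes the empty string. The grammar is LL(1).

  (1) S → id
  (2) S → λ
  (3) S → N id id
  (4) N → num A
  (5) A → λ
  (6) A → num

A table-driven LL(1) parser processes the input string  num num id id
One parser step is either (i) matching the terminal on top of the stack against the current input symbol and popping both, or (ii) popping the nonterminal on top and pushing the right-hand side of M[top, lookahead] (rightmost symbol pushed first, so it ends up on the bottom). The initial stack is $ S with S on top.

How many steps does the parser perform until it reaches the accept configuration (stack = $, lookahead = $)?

7

step 1: stack=$ S  input=num num id id $  — expand S → N id id
step 2: stack=$ id id N  input=num num id id $  — expand N → num A
step 3: stack=$ id id A num  input=num num id id $  — match num
step 4: stack=$ id id A  input=num id id $  — expand A → num
step 5: stack=$ id id num  input=num id id $  — match num
step 6: stack=$ id id  input=id id $  — match id
step 7: stack=$ id  input=id $  — match id
Accept reached after 7 steps.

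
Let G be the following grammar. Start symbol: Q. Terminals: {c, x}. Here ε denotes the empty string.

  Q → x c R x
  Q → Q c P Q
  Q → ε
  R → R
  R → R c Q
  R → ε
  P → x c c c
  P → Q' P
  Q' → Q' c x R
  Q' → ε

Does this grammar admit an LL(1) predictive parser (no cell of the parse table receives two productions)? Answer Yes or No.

No

FIRST(Q) = {ε, c, x}
FIRST(R) = {ε, c}
FIRST(P) = {c, x}
FIRST(Q') = {ε, c}
FOLLOW(Q) = {$, c, x}
FOLLOW(R) = {c, x}
FOLLOW(P) = {$, c, x}
FOLLOW(Q') = {c, x}
Cell M[P, x] receives both P → x c c c and P → Q' P — the grammar is not LL(1).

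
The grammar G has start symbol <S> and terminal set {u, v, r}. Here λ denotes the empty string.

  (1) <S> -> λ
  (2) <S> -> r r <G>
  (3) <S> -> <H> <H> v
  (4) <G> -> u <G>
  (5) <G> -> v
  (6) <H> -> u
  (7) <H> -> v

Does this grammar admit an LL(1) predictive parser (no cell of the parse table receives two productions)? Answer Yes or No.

FIRST(<S>) = {λ, r, u, v}
FIRST(<G>) = {u, v}
FIRST(<H>) = {u, v}
FOLLOW(<S>) = {$}
FOLLOW(<G>) = {$}
FOLLOW(<H>) = {u, v}
Each cell of M receives at most one production.

Yes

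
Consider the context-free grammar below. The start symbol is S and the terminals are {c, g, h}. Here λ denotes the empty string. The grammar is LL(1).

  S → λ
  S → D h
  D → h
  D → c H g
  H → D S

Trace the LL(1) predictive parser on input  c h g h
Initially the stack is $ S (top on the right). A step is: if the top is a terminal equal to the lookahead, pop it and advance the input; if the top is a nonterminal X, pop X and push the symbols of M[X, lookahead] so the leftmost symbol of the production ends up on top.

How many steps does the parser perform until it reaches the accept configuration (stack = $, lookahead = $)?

9

step 1: stack=$ S  input=c h g h $  — expand S → D h
step 2: stack=$ h D  input=c h g h $  — expand D → c H g
step 3: stack=$ h g H c  input=c h g h $  — match c
step 4: stack=$ h g H  input=h g h $  — expand H → D S
step 5: stack=$ h g S D  input=h g h $  — expand D → h
step 6: stack=$ h g S h  input=h g h $  — match h
step 7: stack=$ h g S  input=g h $  — expand S → λ
step 8: stack=$ h g  input=g h $  — match g
step 9: stack=$ h  input=h $  — match h
Accept reached after 9 steps.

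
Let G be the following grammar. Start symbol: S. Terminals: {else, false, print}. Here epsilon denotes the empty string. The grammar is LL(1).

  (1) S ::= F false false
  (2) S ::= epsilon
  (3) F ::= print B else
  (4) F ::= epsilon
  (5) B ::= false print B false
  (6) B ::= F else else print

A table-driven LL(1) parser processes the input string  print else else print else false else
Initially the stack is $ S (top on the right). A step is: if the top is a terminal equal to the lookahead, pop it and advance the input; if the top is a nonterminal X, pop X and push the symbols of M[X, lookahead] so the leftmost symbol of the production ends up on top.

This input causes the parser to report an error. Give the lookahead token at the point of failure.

else

      Stack                                 Input                                    Action
   1  $ S                                   print else else print else false else $  expand S ::= F false false
   2  $ false false F                       print else else print else false else $  expand F ::= print B else
   3  $ false false else B print            print else else print else false else $  match print
   4  $ false false else B                  else else print else false else $        expand B ::= F else else print
   5  $ false false else print else else F  else else print else false else $        expand F ::= epsilon
   6  $ false false else print else else    else else print else false else $        match else
   7  $ false false else print else         else print else false else $             match else
   8  $ false false else print              print else false else $                  match print
   9  $ false false else                    else false else $                        match else
  10  $ false false                         false else $                             match false
  11  $ false                               else $                                   error: top is terminal false but lookahead is else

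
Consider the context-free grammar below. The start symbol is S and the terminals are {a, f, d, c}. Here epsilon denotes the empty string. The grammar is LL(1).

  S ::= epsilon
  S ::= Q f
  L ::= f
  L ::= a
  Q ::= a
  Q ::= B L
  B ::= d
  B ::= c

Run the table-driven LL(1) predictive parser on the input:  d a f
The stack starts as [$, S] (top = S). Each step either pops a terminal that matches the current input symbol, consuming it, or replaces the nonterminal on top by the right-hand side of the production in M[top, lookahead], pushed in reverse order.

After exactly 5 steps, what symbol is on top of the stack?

a

step 1: stack=$ S  input=d a f $  — expand S ::= Q f
step 2: stack=$ f Q  input=d a f $  — expand Q ::= B L
step 3: stack=$ f L B  input=d a f $  — expand B ::= d
step 4: stack=$ f L d  input=d a f $  — match d
step 5: stack=$ f L  input=a f $  — expand L ::= a
Stack after step 5: $ f a (top = a).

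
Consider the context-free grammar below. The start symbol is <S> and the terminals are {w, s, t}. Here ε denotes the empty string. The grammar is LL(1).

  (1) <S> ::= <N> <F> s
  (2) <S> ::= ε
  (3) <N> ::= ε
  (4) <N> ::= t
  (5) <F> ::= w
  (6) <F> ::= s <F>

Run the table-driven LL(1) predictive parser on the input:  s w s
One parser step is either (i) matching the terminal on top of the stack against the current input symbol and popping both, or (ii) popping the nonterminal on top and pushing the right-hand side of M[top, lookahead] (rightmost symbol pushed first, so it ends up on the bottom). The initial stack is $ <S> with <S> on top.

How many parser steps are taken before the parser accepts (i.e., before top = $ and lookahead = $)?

7

     Stack        Input    Action
  1  $ <S>        s w s $  expand <S> ::= <N> <F> s
  2  $ s <F> <N>  s w s $  expand <N> ::= ε
  3  $ s <F>      s w s $  expand <F> ::= s <F>
  4  $ s <F> s    s w s $  match s
  5  $ s <F>      w s $    expand <F> ::= w
  6  $ s w        w s $    match w
  7  $ s          s $      match s
Accept reached after 7 steps.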